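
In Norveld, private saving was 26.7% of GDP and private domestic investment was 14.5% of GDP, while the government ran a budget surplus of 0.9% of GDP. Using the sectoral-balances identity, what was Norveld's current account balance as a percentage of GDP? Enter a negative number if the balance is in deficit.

13.1

By the sectoral-balances identity, CA = (S_private - I) + (T - G).
Private balance = 26.7 - 14.5 = 12.2
Government balance (T - G) = 0.9
CA = 12.2 + 0.9 = 13.1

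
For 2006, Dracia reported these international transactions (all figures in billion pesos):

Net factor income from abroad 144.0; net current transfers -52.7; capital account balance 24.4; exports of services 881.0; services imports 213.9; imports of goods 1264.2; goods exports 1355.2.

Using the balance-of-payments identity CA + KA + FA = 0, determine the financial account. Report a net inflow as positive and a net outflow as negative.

-873.8

Goods balance = 1355.2 - 1264.2 = 91.0
Services balance = 881.0 - 213.9 = 667.1
Trade balance (goods + services) = 91.0 + 667.1 = 758.1
Net primary income = 144.0
Net secondary income = -52.7
Current account = 758.1 + 144.0 + (-52.7) = 849.4
Financial account = -(849.4 + 24.4) = -873.8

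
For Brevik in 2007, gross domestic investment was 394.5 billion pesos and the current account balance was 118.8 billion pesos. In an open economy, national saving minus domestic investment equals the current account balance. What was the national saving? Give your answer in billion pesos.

S - I = CA (net lending to the rest of the world).
S = I + CA = 394.5 + 118.8 = 513.3

513.3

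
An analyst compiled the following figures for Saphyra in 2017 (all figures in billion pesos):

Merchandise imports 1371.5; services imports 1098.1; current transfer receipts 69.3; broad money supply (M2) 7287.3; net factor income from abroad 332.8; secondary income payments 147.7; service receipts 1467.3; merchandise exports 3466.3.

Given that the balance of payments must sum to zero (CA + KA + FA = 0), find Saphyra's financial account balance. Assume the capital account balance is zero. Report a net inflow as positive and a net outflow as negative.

Goods balance = 3466.3 - 1371.5 = 2094.8
Services balance = 1467.3 - 1098.1 = 369.2
Trade balance (goods + services) = 2094.8 + 369.2 = 2464.0
Net primary income = 332.8
Net secondary income = 69.3 - 147.7 = -78.4
Current account = 2464.0 + 332.8 + (-78.4) = 2718.4
Financial account = -(2718.4) = -2718.4

-2718.4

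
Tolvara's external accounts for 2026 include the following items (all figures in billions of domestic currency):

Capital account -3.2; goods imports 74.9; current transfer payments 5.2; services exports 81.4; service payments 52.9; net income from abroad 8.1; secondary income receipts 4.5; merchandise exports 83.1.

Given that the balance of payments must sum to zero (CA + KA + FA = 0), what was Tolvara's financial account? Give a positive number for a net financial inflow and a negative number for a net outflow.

Goods balance = 83.1 - 74.9 = 8.2
Services balance = 81.4 - 52.9 = 28.5
Trade balance (goods + services) = 8.2 + 28.5 = 36.7
Net primary income = 8.1
Net secondary income = 4.5 - 5.2 = -0.7
Current account = 36.7 + 8.1 + (-0.7) = 44.1
Financial account = -(44.1 + (-3.2)) = -40.9

-40.9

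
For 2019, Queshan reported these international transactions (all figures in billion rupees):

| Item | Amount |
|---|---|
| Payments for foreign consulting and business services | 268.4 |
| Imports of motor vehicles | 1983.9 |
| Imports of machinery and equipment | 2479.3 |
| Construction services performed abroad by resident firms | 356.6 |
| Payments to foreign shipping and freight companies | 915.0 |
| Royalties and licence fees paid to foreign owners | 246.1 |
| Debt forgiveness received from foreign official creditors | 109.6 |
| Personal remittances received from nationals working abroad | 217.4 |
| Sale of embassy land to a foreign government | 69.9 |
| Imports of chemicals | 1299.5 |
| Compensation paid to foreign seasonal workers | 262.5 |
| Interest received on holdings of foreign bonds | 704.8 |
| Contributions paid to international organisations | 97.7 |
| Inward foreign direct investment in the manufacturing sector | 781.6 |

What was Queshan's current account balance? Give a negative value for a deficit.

Goods: -1299.5 - 1983.9 - 2479.3 = -5762.7
Services: -268.4 - 915.0 - 246.1 + 356.6 = -1072.9
Primary income: 704.8 - 262.5 = 442.3
Secondary income: -97.7 + 217.4 = 119.7
Current account = (-5762.7) + (-1072.9) + 442.3 + 119.7 = -6273.6
(Excluded from the current account — capital account: debt forgiveness received from foreign official creditors 109.6, sale of embassy land to a foreign government 69.9; financial account: inward foreign direct investment in the manufacturing sector 781.6.)

-6273.6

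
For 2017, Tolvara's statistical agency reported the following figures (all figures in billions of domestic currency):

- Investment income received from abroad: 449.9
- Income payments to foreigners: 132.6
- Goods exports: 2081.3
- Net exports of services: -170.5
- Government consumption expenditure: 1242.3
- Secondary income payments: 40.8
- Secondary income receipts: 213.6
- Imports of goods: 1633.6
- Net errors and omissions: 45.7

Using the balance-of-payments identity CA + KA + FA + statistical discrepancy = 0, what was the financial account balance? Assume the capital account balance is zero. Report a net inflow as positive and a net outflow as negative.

Goods balance = 2081.3 - 1633.6 = 447.7
Services balance = -170.5
Trade balance (goods + services) = 447.7 + (-170.5) = 277.2
Net primary income = 449.9 - 132.6 = 317.3
Net secondary income = 213.6 - 40.8 = 172.8
Current account = 277.2 + 317.3 + 172.8 = 767.3
Financial account = -(767.3 + 45.7) = -813.0

-813.0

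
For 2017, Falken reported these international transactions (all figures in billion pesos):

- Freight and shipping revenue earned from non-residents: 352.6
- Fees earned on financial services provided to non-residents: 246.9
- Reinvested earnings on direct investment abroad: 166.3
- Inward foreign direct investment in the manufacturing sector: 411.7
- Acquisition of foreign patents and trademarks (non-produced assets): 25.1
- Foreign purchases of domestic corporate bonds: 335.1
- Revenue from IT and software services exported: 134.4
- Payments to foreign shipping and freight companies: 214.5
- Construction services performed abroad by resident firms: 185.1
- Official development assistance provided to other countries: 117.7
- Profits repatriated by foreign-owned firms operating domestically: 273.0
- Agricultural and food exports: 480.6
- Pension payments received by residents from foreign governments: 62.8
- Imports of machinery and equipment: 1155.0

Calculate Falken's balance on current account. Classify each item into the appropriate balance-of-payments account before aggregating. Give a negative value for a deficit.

Goods: 480.6 - 1155.0 = -674.4
Services: 134.4 + 246.9 + 185.1 + 352.6 - 214.5 = 704.5
Primary income: -273.0 + 166.3 = -106.7
Secondary income: -117.7 + 62.8 = -54.9
Current account = (-674.4) + 704.5 + (-106.7) + (-54.9) = -131.5
(Excluded from the current account — financial account: inward foreign direct investment in the manufacturing sector 411.7, foreign purchases of domestic corporate bonds 335.1; capital account: acquisition of foreign patents and trademarks (non-produced assets) 25.1.)

-131.5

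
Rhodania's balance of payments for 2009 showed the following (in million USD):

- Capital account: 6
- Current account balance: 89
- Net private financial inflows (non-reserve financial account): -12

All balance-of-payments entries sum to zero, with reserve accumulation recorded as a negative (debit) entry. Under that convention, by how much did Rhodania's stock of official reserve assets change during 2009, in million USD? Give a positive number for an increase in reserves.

Official reserve transactions balance = -(89 + 6 + (-12)) = -83
An accumulation of reserves is recorded as a debit (negative entry), so the change in the stock of reserves is the negative of that balance.
Change in official reserves = -(-83) = 83

83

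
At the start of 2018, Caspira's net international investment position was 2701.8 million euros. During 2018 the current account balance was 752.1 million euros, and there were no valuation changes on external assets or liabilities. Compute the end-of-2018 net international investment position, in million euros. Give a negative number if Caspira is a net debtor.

With no valuation effects, change in NIIP = current account = 752.1
End-of-year NIIP = 2701.8 + 752.1 = 3453.9

3453.9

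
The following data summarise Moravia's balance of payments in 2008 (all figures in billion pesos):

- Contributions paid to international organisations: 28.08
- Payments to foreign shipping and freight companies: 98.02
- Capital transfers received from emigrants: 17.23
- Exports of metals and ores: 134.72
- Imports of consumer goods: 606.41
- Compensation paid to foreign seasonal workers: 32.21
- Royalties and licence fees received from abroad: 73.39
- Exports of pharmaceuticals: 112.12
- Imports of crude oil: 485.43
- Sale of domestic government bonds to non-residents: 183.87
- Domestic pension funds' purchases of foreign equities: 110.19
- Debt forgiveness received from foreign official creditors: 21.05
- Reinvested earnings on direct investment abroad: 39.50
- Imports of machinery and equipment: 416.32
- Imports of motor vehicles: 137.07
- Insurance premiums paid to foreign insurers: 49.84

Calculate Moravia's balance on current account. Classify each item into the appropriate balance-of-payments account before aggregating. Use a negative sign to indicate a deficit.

-1493.65

Goods: -137.07 - 416.32 - 485.43 + 112.12 - 606.41 + 134.72 = -1398.39
Services: -49.84 - 98.02 + 73.39 = -74.47
Primary income: 39.50 - 32.21 = 7.29
Secondary income: -28.08
Current account = (-1398.39) + (-74.47) + 7.29 + (-28.08) = -1493.65
(Excluded from the current account — capital account: capital transfers received from emigrants 17.23, debt forgiveness received from foreign official creditors 21.05; financial account: sale of domestic government bonds to non-residents 183.87, domestic pension funds' purchases of foreign equities 110.19.)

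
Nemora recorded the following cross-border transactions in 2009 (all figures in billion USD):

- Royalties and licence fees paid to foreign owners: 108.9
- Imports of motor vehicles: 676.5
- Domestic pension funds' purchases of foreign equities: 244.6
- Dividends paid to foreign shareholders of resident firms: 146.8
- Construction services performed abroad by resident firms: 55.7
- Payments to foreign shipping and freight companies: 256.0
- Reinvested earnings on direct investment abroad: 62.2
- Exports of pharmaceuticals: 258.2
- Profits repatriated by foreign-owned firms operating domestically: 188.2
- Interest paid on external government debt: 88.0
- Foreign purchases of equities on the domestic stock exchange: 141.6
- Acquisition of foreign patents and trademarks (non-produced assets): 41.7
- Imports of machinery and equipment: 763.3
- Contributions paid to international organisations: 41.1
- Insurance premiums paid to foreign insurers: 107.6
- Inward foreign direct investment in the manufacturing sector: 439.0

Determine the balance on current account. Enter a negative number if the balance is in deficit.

Goods: -763.3 + 258.2 - 676.5 = -1181.6
Services: 55.7 - 108.9 - 256.0 - 107.6 = -416.8
Primary income: -88.0 - 188.2 + 62.2 - 146.8 = -360.8
Secondary income: -41.1
Current account = (-1181.6) + (-416.8) + (-360.8) + (-41.1) = -2000.3
(Excluded from the current account — financial account: domestic pension funds' purchases of foreign equities 244.6, foreign purchases of equities on the domestic stock exchange 141.6, inward foreign direct investment in the manufacturing sector 439.0; capital account: acquisition of foreign patents and trademarks (non-produced assets) 41.7.)

-2000.3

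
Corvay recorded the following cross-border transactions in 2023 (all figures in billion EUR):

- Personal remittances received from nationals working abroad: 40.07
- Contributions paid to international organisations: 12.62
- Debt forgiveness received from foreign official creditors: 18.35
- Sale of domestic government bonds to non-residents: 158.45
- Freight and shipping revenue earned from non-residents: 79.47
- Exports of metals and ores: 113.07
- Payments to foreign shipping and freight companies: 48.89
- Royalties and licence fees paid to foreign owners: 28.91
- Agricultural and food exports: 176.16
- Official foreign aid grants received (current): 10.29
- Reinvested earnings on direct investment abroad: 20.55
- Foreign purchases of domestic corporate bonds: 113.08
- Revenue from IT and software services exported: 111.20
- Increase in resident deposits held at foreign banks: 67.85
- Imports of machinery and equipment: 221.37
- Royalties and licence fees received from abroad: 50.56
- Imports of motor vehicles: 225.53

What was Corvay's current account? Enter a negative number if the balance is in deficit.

Goods: -225.53 + 113.07 + 176.16 - 221.37 = -157.67
Services: 79.47 - 48.89 + 50.56 + 111.20 - 28.91 = 163.43
Primary income: 20.55
Secondary income: 10.29 + 40.07 - 12.62 = 37.74
Current account = (-157.67) + 163.43 + 20.55 + 37.74 = 64.05
(Excluded from the current account — capital account: debt forgiveness received from foreign official creditors 18.35; financial account: sale of domestic government bonds to non-residents 158.45, foreign purchases of domestic corporate bonds 113.08, increase in resident deposits held at foreign banks 67.85.)

64.05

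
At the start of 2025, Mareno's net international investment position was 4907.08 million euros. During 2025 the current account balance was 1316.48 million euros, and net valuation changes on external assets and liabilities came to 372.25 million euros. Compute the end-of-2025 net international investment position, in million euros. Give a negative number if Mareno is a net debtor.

6595.81

Change in NIIP = current account + net valuation change = 1316.48 + 372.25 = 1688.73
End-of-year NIIP = 4907.08 + 1688.73 = 6595.81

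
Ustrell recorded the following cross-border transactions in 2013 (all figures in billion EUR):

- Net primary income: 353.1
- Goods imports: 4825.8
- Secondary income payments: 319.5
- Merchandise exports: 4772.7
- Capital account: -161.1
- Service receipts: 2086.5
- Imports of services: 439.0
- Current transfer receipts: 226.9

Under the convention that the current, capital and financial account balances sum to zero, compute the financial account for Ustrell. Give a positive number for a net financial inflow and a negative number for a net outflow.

Goods balance = 4772.7 - 4825.8 = -53.1
Services balance = 2086.5 - 439.0 = 1647.5
Trade balance (goods + services) = -53.1 + 1647.5 = 1594.4
Net primary income = 353.1
Net secondary income = 226.9 - 319.5 = -92.6
Current account = 1594.4 + 353.1 + (-92.6) = 1854.9
Financial account = -(1854.9 + (-161.1)) = -1693.8

-1693.8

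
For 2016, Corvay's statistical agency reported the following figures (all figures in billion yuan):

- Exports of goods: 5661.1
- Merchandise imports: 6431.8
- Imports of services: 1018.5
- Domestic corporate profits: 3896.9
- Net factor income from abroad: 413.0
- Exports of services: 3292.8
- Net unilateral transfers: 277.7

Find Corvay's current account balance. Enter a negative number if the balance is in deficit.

2194.3

Goods balance = 5661.1 - 6431.8 = -770.7
Services balance = 3292.8 - 1018.5 = 2274.3
Trade balance (goods + services) = -770.7 + 2274.3 = 1503.6
Net primary income = 413.0
Net secondary income = 277.7
Current account = 1503.6 + 413.0 + 277.7 = 2194.3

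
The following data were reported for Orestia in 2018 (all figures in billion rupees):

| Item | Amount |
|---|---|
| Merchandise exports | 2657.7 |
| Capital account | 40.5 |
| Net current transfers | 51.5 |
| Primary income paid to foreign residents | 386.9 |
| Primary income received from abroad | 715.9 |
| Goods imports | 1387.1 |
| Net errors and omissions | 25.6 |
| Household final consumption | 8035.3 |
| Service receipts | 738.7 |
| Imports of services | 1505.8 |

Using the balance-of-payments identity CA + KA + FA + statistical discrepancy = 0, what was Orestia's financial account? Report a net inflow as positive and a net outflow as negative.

-950.1

Goods balance = 2657.7 - 1387.1 = 1270.6
Services balance = 738.7 - 1505.8 = -767.1
Trade balance (goods + services) = 1270.6 + (-767.1) = 503.5
Net primary income = 715.9 - 386.9 = 329.0
Net secondary income = 51.5
Current account = 503.5 + 329.0 + 51.5 = 884.0
Financial account = -(884.0 + 40.5 + 25.6) = -950.1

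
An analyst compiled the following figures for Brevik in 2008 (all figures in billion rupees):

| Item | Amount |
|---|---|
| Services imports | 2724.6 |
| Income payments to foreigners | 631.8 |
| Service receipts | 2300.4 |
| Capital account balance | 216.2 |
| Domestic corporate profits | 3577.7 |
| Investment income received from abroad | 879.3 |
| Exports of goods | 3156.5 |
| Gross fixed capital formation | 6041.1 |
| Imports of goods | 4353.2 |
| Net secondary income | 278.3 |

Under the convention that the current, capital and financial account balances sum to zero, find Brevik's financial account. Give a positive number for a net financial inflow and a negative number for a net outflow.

878.9

Goods balance = 3156.5 - 4353.2 = -1196.7
Services balance = 2300.4 - 2724.6 = -424.2
Trade balance (goods + services) = -1196.7 + (-424.2) = -1620.9
Net primary income = 879.3 - 631.8 = 247.5
Net secondary income = 278.3
Current account = -1620.9 + 247.5 + 278.3 = -1095.1
Financial account = -(-1095.1 + 216.2) = 878.9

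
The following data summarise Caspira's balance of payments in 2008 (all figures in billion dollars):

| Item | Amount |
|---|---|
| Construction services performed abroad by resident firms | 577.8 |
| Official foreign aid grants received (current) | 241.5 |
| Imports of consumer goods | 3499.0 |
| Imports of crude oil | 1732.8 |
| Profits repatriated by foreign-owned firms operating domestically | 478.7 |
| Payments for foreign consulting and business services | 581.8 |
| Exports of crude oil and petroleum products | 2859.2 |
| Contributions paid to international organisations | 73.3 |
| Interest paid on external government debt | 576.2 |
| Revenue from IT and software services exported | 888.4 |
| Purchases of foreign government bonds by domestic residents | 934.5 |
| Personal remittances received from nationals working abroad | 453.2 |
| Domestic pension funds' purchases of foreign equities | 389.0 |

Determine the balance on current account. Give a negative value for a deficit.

-1921.7

Goods: 2859.2 - 3499.0 - 1732.8 = -2372.6
Services: -581.8 + 888.4 + 577.8 = 884.4
Primary income: -478.7 - 576.2 = -1054.9
Secondary income: -73.3 + 241.5 + 453.2 = 621.4
Current account = (-2372.6) + 884.4 + (-1054.9) + 621.4 = -1921.7
(Excluded from the current account — financial account: purchases of foreign government bonds by domestic residents 934.5, domestic pension funds' purchases of foreign equities 389.0.)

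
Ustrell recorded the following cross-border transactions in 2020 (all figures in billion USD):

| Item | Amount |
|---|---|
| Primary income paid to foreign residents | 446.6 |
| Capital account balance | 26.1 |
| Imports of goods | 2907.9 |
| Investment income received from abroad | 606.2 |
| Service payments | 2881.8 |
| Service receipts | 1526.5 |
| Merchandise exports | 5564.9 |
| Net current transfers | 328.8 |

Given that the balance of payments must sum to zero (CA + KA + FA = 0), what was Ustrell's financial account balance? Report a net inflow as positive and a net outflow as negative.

-1816.2

Goods balance = 5564.9 - 2907.9 = 2657.0
Services balance = 1526.5 - 2881.8 = -1355.3
Trade balance (goods + services) = 2657.0 + (-1355.3) = 1301.7
Net primary income = 606.2 - 446.6 = 159.6
Net secondary income = 328.8
Current account = 1301.7 + 159.6 + 328.8 = 1790.1
Financial account = -(1790.1 + 26.1) = -1816.2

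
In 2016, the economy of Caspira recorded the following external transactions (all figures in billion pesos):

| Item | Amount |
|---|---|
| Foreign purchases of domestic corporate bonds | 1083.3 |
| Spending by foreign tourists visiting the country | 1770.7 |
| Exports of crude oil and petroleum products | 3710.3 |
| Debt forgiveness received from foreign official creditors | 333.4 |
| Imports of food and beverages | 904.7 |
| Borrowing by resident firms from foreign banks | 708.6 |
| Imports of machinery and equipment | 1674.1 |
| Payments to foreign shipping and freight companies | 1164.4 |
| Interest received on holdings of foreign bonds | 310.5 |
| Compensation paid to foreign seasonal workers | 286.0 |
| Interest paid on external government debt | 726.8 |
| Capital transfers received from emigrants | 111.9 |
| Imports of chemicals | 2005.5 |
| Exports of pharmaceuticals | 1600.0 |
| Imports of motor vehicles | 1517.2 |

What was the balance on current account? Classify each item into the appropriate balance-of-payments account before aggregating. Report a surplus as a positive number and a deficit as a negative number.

Goods: 1600.0 - 1517.2 + 3710.3 - 1674.1 - 904.7 - 2005.5 = -791.2
Services: 1770.7 - 1164.4 = 606.3
Primary income: 310.5 - 726.8 - 286.0 = -702.3
Current account = (-791.2) + 606.3 + (-702.3) = -887.2
(Excluded from the current account — financial account: foreign purchases of domestic corporate bonds 1083.3, borrowing by resident firms from foreign banks 708.6; capital account: debt forgiveness received from foreign official creditors 333.4, capital transfers received from emigrants 111.9.)

-887.2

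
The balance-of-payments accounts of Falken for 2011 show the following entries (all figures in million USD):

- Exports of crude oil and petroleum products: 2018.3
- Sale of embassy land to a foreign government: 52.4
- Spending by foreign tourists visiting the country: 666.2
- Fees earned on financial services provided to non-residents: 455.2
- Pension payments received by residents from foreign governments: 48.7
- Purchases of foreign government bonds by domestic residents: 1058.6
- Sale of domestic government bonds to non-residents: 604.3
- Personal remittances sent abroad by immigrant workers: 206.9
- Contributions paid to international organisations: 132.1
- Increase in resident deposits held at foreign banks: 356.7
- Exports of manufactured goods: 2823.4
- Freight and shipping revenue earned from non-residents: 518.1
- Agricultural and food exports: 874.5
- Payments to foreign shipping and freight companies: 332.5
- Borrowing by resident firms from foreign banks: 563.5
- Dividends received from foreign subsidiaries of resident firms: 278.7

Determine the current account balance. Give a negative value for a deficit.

7011.6

Goods: 2018.3 + 874.5 + 2823.4 = 5716.2
Services: 518.1 + 455.2 - 332.5 + 666.2 = 1307.0
Primary income: 278.7
Secondary income: -132.1 - 206.9 + 48.7 = -290.3
Current account = 5716.2 + 1307.0 + 278.7 + (-290.3) = 7011.6
(Excluded from the current account — capital account: sale of embassy land to a foreign government 52.4; financial account: purchases of foreign government bonds by domestic residents 1058.6, sale of domestic government bonds to non-residents 604.3, increase in resident deposits held at foreign banks 356.7, borrowing by resident firms from foreign banks 563.5.)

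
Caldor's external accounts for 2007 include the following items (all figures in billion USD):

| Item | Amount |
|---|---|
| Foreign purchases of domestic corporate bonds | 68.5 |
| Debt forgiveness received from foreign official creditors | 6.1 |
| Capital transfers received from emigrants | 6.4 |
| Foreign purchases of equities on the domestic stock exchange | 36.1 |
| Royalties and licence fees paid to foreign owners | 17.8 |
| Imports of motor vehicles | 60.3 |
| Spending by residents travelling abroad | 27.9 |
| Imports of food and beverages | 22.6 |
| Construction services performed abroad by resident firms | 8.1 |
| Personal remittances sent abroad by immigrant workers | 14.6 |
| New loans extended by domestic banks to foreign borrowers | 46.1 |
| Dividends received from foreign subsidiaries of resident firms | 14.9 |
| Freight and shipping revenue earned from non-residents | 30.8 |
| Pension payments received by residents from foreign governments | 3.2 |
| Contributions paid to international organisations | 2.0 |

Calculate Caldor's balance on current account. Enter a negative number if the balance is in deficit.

Goods: -60.3 - 22.6 = -82.9
Services: 30.8 - 17.8 - 27.9 + 8.1 = -6.8
Primary income: 14.9
Secondary income: 3.2 - 2.0 - 14.6 = -13.4
Current account = (-82.9) + (-6.8) + 14.9 + (-13.4) = -88.2
(Excluded from the current account — financial account: foreign purchases of domestic corporate bonds 68.5, foreign purchases of equities on the domestic stock exchange 36.1, new loans extended by domestic banks to foreign borrowers 46.1; capital account: debt forgiveness received from foreign official creditors 6.1, capital transfers received from emigrants 6.4.)

-88.2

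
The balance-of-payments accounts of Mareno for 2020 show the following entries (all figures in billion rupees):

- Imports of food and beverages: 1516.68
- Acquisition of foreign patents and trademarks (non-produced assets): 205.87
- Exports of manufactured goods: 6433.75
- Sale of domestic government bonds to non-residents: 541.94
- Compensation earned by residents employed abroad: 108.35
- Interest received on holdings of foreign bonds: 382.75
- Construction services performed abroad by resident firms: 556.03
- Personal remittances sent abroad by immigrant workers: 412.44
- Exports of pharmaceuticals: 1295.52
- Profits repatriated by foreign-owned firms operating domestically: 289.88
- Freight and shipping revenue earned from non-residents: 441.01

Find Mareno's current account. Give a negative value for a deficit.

6998.41

Goods: 1295.52 - 1516.68 + 6433.75 = 6212.59
Services: 441.01 + 556.03 = 997.04
Primary income: 382.75 + 108.35 - 289.88 = 201.22
Secondary income: -412.44
Current account = 6212.59 + 997.04 + 201.22 + (-412.44) = 6998.41
(Excluded from the current account — capital account: acquisition of foreign patents and trademarks (non-produced assets) 205.87; financial account: sale of domestic government bonds to non-residents 541.94.)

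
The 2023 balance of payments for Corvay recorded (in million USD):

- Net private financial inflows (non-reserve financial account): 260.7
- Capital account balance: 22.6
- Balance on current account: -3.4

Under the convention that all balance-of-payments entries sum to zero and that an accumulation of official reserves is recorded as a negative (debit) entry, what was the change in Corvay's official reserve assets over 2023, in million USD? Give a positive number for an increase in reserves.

Official reserve transactions balance = -((-3.4) + 22.6 + 260.7) = -279.9
An accumulation of reserves is recorded as a debit (negative entry), so the change in the stock of reserves is the negative of that balance.
Change in official reserves = -(-279.9) = 279.9

279.9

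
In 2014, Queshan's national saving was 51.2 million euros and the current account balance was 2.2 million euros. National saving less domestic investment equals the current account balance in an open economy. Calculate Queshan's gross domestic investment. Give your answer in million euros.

49.0

I = S - CA = 51.2 - 2.2 = 49.0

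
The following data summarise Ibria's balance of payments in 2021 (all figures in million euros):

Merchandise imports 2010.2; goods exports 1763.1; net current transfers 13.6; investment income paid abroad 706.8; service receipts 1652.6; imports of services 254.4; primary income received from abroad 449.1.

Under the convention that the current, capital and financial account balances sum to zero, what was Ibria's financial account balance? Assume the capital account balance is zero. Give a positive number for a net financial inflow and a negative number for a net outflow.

Goods balance = 1763.1 - 2010.2 = -247.1
Services balance = 1652.6 - 254.4 = 1398.2
Trade balance (goods + services) = -247.1 + 1398.2 = 1151.1
Net primary income = 449.1 - 706.8 = -257.7
Net secondary income = 13.6
Current account = 1151.1 + (-257.7) + 13.6 = 907.0
Financial account = -(907.0) = -907.0

-907.0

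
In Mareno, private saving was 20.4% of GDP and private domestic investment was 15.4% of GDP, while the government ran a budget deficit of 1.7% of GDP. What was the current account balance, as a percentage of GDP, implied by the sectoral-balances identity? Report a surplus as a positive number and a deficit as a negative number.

3.3

By the sectoral-balances identity, CA = (S_private - I) + (T - G).
Private balance = 20.4 - 15.4 = 5.0
Government balance (T - G) = -1.7
CA = 5.0 + (-1.7) = 3.3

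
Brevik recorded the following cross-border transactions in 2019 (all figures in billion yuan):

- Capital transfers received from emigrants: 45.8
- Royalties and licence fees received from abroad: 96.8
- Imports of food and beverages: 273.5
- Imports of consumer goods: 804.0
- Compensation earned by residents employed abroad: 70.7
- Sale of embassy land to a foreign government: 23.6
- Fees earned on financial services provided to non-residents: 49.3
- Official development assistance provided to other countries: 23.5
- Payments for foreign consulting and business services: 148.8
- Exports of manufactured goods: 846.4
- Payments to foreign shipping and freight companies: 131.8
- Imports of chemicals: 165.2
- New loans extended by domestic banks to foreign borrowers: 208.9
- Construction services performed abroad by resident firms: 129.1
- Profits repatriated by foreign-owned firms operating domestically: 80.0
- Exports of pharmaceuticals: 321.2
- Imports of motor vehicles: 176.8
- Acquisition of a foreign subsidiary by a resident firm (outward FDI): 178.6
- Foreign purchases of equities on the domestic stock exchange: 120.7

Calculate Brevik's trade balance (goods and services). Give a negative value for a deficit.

-257.3

Goods: 846.4 - 804.0 - 165.2 + 321.2 - 176.8 - 273.5 = -251.9
Services: 129.1 - 148.8 - 131.8 + 96.8 + 49.3 = -5.4
Trade balance = -251.9 + (-5.4) = -257.3
(Excluded from the trade balance — capital account: capital transfers received from emigrants 45.8, sale of embassy land to a foreign government 23.6; primary income: compensation earned by residents employed abroad 70.7, profits repatriated by foreign-owned firms operating domestically 80.0; secondary income: official development assistance provided to other countries 23.5; financial account: new loans extended by domestic banks to foreign borrowers 208.9, acquisition of a foreign subsidiary by a resident firm (outward FDI) 178.6, foreign purchases of equities on the domestic stock exchange 120.7.)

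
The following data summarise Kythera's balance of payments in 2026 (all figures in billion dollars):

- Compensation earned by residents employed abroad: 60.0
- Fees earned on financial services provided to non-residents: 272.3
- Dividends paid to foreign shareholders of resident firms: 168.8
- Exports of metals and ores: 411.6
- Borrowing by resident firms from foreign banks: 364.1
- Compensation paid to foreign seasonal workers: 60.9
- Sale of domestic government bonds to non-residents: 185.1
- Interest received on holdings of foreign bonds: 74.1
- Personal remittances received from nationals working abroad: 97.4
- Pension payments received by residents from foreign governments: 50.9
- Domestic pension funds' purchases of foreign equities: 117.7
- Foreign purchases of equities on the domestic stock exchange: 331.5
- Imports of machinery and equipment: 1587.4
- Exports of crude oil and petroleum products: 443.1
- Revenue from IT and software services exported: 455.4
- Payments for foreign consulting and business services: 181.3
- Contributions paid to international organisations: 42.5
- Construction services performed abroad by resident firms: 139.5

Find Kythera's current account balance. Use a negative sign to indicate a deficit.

Goods: -1587.4 + 411.6 + 443.1 = -732.7
Services: 139.5 + 455.4 + 272.3 - 181.3 = 685.9
Primary income: 60.0 - 60.9 + 74.1 - 168.8 = -95.6
Secondary income: 97.4 + 50.9 - 42.5 = 105.8
Current account = (-732.7) + 685.9 + (-95.6) + 105.8 = -36.6
(Excluded from the current account — financial account: borrowing by resident firms from foreign banks 364.1, sale of domestic government bonds to non-residents 185.1, domestic pension funds' purchases of foreign equities 117.7, foreign purchases of equities on the domestic stock exchange 331.5.)

-36.6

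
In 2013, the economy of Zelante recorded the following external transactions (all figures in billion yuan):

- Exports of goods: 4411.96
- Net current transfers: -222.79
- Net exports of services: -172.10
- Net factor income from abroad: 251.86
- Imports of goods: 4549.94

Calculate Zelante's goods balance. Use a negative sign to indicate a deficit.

Goods balance = 4411.96 - 4549.94 = -137.98

-137.98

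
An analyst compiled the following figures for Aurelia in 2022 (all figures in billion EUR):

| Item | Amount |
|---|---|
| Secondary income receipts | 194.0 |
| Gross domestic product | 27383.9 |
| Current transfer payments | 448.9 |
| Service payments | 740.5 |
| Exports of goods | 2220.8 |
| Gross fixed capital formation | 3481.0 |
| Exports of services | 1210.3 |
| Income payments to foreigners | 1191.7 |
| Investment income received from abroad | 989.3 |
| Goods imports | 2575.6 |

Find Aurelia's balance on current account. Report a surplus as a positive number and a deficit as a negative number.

Goods balance = 2220.8 - 2575.6 = -354.8
Services balance = 1210.3 - 740.5 = 469.8
Trade balance (goods + services) = -354.8 + 469.8 = 115.0
Net primary income = 989.3 - 1191.7 = -202.4
Net secondary income = 194.0 - 448.9 = -254.9
Current account = 115.0 + (-202.4) + (-254.9) = -342.3

-342.3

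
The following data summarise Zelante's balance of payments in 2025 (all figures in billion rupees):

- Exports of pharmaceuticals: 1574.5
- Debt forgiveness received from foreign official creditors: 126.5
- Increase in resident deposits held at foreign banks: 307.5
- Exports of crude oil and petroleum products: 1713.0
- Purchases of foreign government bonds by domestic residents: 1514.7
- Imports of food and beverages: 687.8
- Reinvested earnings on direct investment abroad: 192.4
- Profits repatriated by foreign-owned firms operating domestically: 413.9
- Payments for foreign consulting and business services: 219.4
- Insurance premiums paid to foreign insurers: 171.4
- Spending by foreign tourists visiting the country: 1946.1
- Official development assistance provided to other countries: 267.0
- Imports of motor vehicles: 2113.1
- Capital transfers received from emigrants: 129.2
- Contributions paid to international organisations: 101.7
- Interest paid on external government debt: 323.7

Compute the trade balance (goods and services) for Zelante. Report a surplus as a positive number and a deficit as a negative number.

2041.9

Goods: 1713.0 - 2113.1 - 687.8 + 1574.5 = 486.6
Services: -219.4 + 1946.1 - 171.4 = 1555.3
Trade balance = 486.6 + 1555.3 = 2041.9
(Excluded from the trade balance — capital account: debt forgiveness received from foreign official creditors 126.5, capital transfers received from emigrants 129.2; financial account: increase in resident deposits held at foreign banks 307.5, purchases of foreign government bonds by domestic residents 1514.7; primary income: reinvested earnings on direct investment abroad 192.4, profits repatriated by foreign-owned firms operating domestically 413.9, interest paid on external government debt 323.7; secondary income: official development assistance provided to other countries 267.0, contributions paid to international organisations 101.7.)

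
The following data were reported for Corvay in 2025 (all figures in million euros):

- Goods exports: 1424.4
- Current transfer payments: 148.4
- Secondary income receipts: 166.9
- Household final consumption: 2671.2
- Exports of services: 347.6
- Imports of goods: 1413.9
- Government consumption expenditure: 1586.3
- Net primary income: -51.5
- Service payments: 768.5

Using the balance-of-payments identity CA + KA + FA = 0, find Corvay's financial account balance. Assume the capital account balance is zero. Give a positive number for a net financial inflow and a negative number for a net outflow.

443.4

Goods balance = 1424.4 - 1413.9 = 10.5
Services balance = 347.6 - 768.5 = -420.9
Trade balance (goods + services) = 10.5 + (-420.9) = -410.4
Net primary income = -51.5
Net secondary income = 166.9 - 148.4 = 18.5
Current account = -410.4 + (-51.5) + 18.5 = -443.4
Financial account = -(-443.4) = 443.4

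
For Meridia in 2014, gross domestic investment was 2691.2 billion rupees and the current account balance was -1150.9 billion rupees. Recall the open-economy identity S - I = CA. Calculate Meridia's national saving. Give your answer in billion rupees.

S - I = CA (net lending to the rest of the world).
S = I + CA = 2691.2 + (-1150.9) = 1540.3

1540.3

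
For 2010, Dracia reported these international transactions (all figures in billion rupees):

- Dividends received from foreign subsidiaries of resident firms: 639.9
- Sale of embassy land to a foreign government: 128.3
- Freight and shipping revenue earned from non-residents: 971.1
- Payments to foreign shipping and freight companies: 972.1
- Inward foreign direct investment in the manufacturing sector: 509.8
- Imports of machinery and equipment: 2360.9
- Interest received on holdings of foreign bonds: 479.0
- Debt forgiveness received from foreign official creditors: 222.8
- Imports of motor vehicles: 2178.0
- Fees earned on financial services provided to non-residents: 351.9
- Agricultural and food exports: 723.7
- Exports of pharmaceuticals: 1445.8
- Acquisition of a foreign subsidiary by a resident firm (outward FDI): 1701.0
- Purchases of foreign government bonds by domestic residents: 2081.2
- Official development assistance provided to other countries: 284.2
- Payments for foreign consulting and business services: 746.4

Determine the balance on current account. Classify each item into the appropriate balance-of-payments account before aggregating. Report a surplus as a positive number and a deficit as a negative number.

Goods: 1445.8 - 2360.9 + 723.7 - 2178.0 = -2369.4
Services: -746.4 - 972.1 + 971.1 + 351.9 = -395.5
Primary income: 639.9 + 479.0 = 1118.9
Secondary income: -284.2
Current account = (-2369.4) + (-395.5) + 1118.9 + (-284.2) = -1930.2
(Excluded from the current account — capital account: sale of embassy land to a foreign government 128.3, debt forgiveness received from foreign official creditors 222.8; financial account: inward foreign direct investment in the manufacturing sector 509.8, acquisition of a foreign subsidiary by a resident firm (outward FDI) 1701.0, purchases of foreign government bonds by domestic residents 2081.2.)

-1930.2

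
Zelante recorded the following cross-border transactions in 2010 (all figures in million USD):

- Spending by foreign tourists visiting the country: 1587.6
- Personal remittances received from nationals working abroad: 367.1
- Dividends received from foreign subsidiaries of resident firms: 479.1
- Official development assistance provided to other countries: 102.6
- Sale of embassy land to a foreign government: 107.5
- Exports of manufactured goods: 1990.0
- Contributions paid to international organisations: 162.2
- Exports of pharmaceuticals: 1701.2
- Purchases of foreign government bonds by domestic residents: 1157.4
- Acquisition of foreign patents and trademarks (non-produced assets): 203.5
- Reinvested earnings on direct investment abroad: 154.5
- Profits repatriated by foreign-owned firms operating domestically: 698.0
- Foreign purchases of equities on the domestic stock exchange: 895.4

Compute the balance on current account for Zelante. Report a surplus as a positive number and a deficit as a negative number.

5316.7

Goods: 1701.2 + 1990.0 = 3691.2
Services: 1587.6
Primary income: -698.0 + 479.1 + 154.5 = -64.4
Secondary income: 367.1 - 162.2 - 102.6 = 102.3
Current account = 3691.2 + 1587.6 + (-64.4) + 102.3 = 5316.7
(Excluded from the current account — capital account: sale of embassy land to a foreign government 107.5, acquisition of foreign patents and trademarks (non-produced assets) 203.5; financial account: purchases of foreign government bonds by domestic residents 1157.4, foreign purchases of equities on the domestic stock exchange 895.4.)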